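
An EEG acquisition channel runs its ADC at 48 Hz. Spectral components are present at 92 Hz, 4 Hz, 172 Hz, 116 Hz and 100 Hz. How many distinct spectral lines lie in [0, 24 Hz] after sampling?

2

fs/2 = 24 Hz.
92 Hz mod fs = 44 Hz.
44 Hz > fs/2 = 24 Hz, folds to fs − 44 Hz = 4 Hz.
4 Hz ≤ fs/2 = 24 Hz, passes unchanged.
172 Hz mod fs = 28 Hz.
28 Hz > fs/2 = 24 Hz, folds to fs − 28 Hz = 20 Hz.
116 Hz mod fs = 20 Hz.
20 Hz ≤ fs/2 = 24 Hz, appears at 20 Hz.
100 Hz mod fs = 4 Hz.
4 Hz ≤ fs/2 = 24 Hz, appears at 4 Hz.
Distinct values: {4 Hz, 20 Hz} → 2.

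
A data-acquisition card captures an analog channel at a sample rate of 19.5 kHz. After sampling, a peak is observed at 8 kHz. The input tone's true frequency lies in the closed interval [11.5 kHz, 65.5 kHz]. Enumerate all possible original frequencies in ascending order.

Frequencies that alias to 8 kHz are k·fs ± 8 kHz for integer k ≥ 0.
k=0: 8 kHz.
k=1: 11.5 kHz, 27.5 kHz.
k=2: 31 kHz, 47 kHz.
k=3: 50.5 kHz, 66.5 kHz.
k=4: 70 kHz, 86 kHz.
Within [11.5 kHz, 65.5 kHz]: 11.5 kHz, 27.5 kHz, 31 kHz, 47 kHz, 50.5 kHz.

11.5 kHz, 27.5 kHz, 31 kHz, 47 kHz, 50.5 kHz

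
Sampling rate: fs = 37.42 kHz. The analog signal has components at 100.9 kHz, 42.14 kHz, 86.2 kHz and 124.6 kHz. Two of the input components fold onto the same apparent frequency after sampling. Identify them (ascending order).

fs/2 = 18.71 kHz.
100.9 kHz mod fs = 26.06 kHz.
26.06 kHz > fs/2 = 18.71 kHz, folds to fs − 26.06 kHz = 11.36 kHz.
42.14 kHz mod fs = 4.72 kHz.
4.72 kHz ≤ fs/2 = 18.71 kHz, appears at 4.72 kHz.
86.2 kHz mod fs = 11.36 kHz.
11.36 kHz ≤ fs/2 = 18.71 kHz, appears at 11.36 kHz.
124.6 kHz mod fs = 12.34 kHz.
12.34 kHz ≤ fs/2 = 18.71 kHz, appears at 12.34 kHz.
86.2 kHz and 100.9 kHz both map to 11.36 kHz.

86.2 kHz, 100.9 kHz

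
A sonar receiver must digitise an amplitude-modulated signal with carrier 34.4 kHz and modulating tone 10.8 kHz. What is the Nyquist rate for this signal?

90.4 kHz

AM sidebands sit at fc ± fm = 23.6 kHz and 45.2 kHz.
Highest-frequency component: 45.2 kHz.
Nyquist rate = 2 × 45.2 kHz = 90.4 kHz.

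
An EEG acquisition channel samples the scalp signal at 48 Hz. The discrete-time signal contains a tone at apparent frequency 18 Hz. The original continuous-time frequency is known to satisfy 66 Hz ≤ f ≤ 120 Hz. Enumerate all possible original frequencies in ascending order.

66 Hz, 78 Hz, 114 Hz

Frequencies that alias to 18 Hz are k·fs ± 18 Hz for integer k ≥ 0.
k=0: 18 Hz.
k=1: 30 Hz, 66 Hz.
k=2: 78 Hz, 114 Hz.
k=3: 126 Hz, 162 Hz.
Within [66 Hz, 120 Hz]: 66 Hz, 78 Hz, 114 Hz.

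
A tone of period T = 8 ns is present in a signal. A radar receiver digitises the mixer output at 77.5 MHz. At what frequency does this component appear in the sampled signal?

30 MHz

T = 8 ns → f = 1/T = 125 MHz.
125 MHz mod fs = 47.5 MHz.
47.5 MHz > fs/2 = 38.75 MHz, folds to fs − 47.5 MHz = 30 MHz.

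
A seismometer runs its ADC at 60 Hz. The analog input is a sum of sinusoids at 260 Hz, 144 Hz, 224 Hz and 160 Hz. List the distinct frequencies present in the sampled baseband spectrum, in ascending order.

16 Hz, 20 Hz, 24 Hz

fs/2 = 30 Hz.
260 Hz mod fs = 20 Hz.
20 Hz ≤ fs/2 = 30 Hz, appears at 20 Hz.
144 Hz mod fs = 24 Hz.
24 Hz ≤ fs/2 = 30 Hz, appears at 24 Hz.
224 Hz mod fs = 44 Hz.
44 Hz > fs/2 = 30 Hz, folds to fs − 44 Hz = 16 Hz.
160 Hz mod fs = 40 Hz.
40 Hz > fs/2 = 30 Hz, folds to fs − 40 Hz = 20 Hz.
Distinct values: {16 Hz, 20 Hz, 24 Hz}.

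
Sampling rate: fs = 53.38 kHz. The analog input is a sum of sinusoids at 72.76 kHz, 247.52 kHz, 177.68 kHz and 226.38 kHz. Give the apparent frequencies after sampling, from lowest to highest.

12.86 kHz, 17.54 kHz, 19.38 kHz

fs/2 = 26.69 kHz.
72.76 kHz mod fs = 19.38 kHz.
19.38 kHz ≤ fs/2 = 26.69 kHz, appears at 19.38 kHz.
247.52 kHz mod fs = 34 kHz.
34 kHz > fs/2 = 26.69 kHz, folds to fs − 34 kHz = 19.38 kHz.
177.68 kHz mod fs = 17.54 kHz.
17.54 kHz ≤ fs/2 = 26.69 kHz, appears at 17.54 kHz.
226.38 kHz mod fs = 12.86 kHz.
12.86 kHz ≤ fs/2 = 26.69 kHz, appears at 12.86 kHz.
Distinct values: {12.86 kHz, 17.54 kHz, 19.38 kHz}.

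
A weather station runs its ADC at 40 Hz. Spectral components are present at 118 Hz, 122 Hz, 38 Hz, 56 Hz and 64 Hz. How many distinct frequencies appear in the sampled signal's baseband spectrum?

2

fs/2 = 20 Hz.
118 Hz mod fs = 38 Hz.
38 Hz > fs/2 = 20 Hz, folds to fs − 38 Hz = 2 Hz.
122 Hz mod fs = 2 Hz.
2 Hz ≤ fs/2 = 20 Hz, appears at 2 Hz.
38 Hz > fs/2 = 20 Hz, folds to fs − 38 Hz = 2 Hz.
56 Hz mod fs = 16 Hz.
16 Hz ≤ fs/2 = 20 Hz, appears at 16 Hz.
64 Hz mod fs = 24 Hz.
24 Hz > fs/2 = 20 Hz, folds to fs − 24 Hz = 16 Hz.
Distinct values: {2 Hz, 16 Hz} → 2.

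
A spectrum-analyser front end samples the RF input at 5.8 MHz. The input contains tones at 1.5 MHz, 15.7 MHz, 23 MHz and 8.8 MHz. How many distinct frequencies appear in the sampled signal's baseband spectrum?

4

fs/2 = 2.9 MHz.
1.5 MHz ≤ fs/2 = 2.9 MHz, passes unchanged.
15.7 MHz mod fs = 4.1 MHz.
4.1 MHz > fs/2 = 2.9 MHz, folds to fs − 4.1 MHz = 1.7 MHz.
23 MHz mod fs = 5.6 MHz.
5.6 MHz > fs/2 = 2.9 MHz, folds to fs − 5.6 MHz = 0.2 MHz.
8.8 MHz mod fs = 3 MHz.
3 MHz > fs/2 = 2.9 MHz, folds to fs − 3 MHz = 2.8 MHz.
Distinct values: {0.2 MHz, 1.5 MHz, 1.7 MHz, 2.8 MHz} → 4.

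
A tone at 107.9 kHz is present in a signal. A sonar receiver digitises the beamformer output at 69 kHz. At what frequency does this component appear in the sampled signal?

30.1 kHz

107.9 kHz mod fs = 38.9 kHz.
38.9 kHz > fs/2 = 34.5 kHz, folds to fs − 38.9 kHz = 30.1 kHz.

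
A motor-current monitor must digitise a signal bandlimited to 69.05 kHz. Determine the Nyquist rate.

Nyquist rate = 2 × 69.05 kHz = 138.1 kHz.

138.1 kHz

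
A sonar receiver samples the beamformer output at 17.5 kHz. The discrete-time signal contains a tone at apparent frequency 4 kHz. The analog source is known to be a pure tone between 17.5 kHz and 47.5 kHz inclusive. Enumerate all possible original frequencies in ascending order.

21.5 kHz, 31 kHz, 39 kHz

Frequencies that alias to 4 kHz are k·fs ± 4 kHz for integer k ≥ 0.
k=0: 4 kHz.
k=1: 13.5 kHz, 21.5 kHz.
k=2: 31 kHz, 39 kHz.
k=3: 48.5 kHz, 56.5 kHz.
Within [17.5 kHz, 47.5 kHz]: 21.5 kHz, 31 kHz, 39 kHz.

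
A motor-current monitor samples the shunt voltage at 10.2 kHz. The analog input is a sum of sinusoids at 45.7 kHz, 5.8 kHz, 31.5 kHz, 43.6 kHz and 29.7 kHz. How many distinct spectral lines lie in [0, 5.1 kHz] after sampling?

4

fs/2 = 5.1 kHz.
45.7 kHz mod fs = 4.9 kHz.
4.9 kHz ≤ fs/2 = 5.1 kHz, appears at 4.9 kHz.
5.8 kHz > fs/2 = 5.1 kHz, folds to fs − 5.8 kHz = 4.4 kHz.
31.5 kHz mod fs = 0.9 kHz.
0.9 kHz ≤ fs/2 = 5.1 kHz, appears at 0.9 kHz.
43.6 kHz mod fs = 2.8 kHz.
2.8 kHz ≤ fs/2 = 5.1 kHz, appears at 2.8 kHz.
29.7 kHz mod fs = 9.3 kHz.
9.3 kHz > fs/2 = 5.1 kHz, folds to fs − 9.3 kHz = 0.9 kHz.
Distinct values: {0.9 kHz, 2.8 kHz, 4.4 kHz, 4.9 kHz} → 4.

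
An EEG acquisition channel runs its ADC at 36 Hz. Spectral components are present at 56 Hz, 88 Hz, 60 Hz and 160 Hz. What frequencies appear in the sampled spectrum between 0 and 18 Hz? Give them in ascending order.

fs/2 = 18 Hz.
56 Hz mod fs = 20 Hz.
20 Hz > fs/2 = 18 Hz, folds to fs − 20 Hz = 16 Hz.
88 Hz mod fs = 16 Hz.
16 Hz ≤ fs/2 = 18 Hz, appears at 16 Hz.
60 Hz mod fs = 24 Hz.
24 Hz > fs/2 = 18 Hz, folds to fs − 24 Hz = 12 Hz.
160 Hz mod fs = 16 Hz.
16 Hz ≤ fs/2 = 18 Hz, appears at 16 Hz.
Distinct values: {12 Hz, 16 Hz}.

12 Hz, 16 Hz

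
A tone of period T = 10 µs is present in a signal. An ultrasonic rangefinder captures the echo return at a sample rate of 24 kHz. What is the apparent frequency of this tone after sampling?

4 kHz

T = 10 µs → f = 1/T = 100 kHz.
100 kHz mod fs = 4 kHz.
4 kHz ≤ fs/2 = 12 kHz, appears at 4 kHz.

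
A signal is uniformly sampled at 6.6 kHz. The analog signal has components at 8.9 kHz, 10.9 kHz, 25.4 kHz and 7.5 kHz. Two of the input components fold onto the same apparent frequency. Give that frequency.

2.3 kHz

fs/2 = 3.3 kHz.
8.9 kHz mod fs = 2.3 kHz.
2.3 kHz ≤ fs/2 = 3.3 kHz, appears at 2.3 kHz.
10.9 kHz mod fs = 4.3 kHz.
4.3 kHz > fs/2 = 3.3 kHz, folds to fs − 4.3 kHz = 2.3 kHz.
25.4 kHz mod fs = 5.6 kHz.
5.6 kHz > fs/2 = 3.3 kHz, folds to fs − 5.6 kHz = 1 kHz.
7.5 kHz mod fs = 0.9 kHz.
0.9 kHz ≤ fs/2 = 3.3 kHz, appears at 0.9 kHz.
8.9 kHz and 10.9 kHz both map to 2.3 kHz.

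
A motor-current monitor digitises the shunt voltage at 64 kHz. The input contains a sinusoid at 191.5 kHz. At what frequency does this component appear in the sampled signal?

0.5 kHz

191.5 kHz mod fs = 63.5 kHz.
63.5 kHz > fs/2 = 32 kHz, folds to fs − 63.5 kHz = 0.5 kHz.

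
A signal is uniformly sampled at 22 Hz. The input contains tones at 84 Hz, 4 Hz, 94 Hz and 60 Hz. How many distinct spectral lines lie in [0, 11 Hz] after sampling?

2

fs/2 = 11 Hz.
84 Hz mod fs = 18 Hz.
18 Hz > fs/2 = 11 Hz, folds to fs − 18 Hz = 4 Hz.
4 Hz ≤ fs/2 = 11 Hz, passes unchanged.
94 Hz mod fs = 6 Hz.
6 Hz ≤ fs/2 = 11 Hz, appears at 6 Hz.
60 Hz mod fs = 16 Hz.
16 Hz > fs/2 = 11 Hz, folds to fs − 16 Hz = 6 Hz.
Distinct values: {4 Hz, 6 Hz} → 2.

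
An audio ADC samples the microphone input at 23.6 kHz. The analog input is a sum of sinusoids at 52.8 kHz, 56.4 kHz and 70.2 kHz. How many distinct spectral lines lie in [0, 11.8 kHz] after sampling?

3

fs/2 = 11.8 kHz.
52.8 kHz mod fs = 5.6 kHz.
5.6 kHz ≤ fs/2 = 11.8 kHz, appears at 5.6 kHz.
56.4 kHz mod fs = 9.2 kHz.
9.2 kHz ≤ fs/2 = 11.8 kHz, appears at 9.2 kHz.
70.2 kHz mod fs = 23 kHz.
23 kHz > fs/2 = 11.8 kHz, folds to fs − 23 kHz = 0.6 kHz.
Distinct values: {0.6 kHz, 5.6 kHz, 9.2 kHz} → 3.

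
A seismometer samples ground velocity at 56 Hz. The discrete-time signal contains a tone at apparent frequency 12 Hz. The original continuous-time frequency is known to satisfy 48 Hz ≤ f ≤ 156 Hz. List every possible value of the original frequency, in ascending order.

68 Hz, 100 Hz, 124 Hz, 156 Hz

Frequencies that alias to 12 Hz are k·fs ± 12 Hz for integer k ≥ 0.
k=0: 12 Hz.
k=1: 44 Hz, 68 Hz.
k=2: 100 Hz, 124 Hz.
k=3: 156 Hz, 180 Hz.
k=4: 212 Hz, 236 Hz.
Within [48 Hz, 156 Hz]: 68 Hz, 100 Hz, 124 Hz, 156 Hz.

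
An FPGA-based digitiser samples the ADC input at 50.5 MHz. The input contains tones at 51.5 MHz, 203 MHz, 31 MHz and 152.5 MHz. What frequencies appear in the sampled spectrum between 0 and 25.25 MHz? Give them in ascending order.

fs/2 = 25.25 MHz.
51.5 MHz mod fs = 1 MHz.
1 MHz ≤ fs/2 = 25.25 MHz, appears at 1 MHz.
203 MHz mod fs = 1 MHz.
1 MHz ≤ fs/2 = 25.25 MHz, appears at 1 MHz.
31 MHz > fs/2 = 25.25 MHz, folds to fs − 31 MHz = 19.5 MHz.
152.5 MHz mod fs = 1 MHz.
1 MHz ≤ fs/2 = 25.25 MHz, appears at 1 MHz.
Distinct values: {1 MHz, 19.5 MHz}.

1 MHz, 19.5 MHz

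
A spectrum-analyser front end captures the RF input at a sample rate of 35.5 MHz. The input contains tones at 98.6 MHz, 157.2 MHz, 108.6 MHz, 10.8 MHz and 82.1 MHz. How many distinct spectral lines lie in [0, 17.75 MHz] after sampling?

fs/2 = 17.75 MHz.
98.6 MHz mod fs = 27.6 MHz.
27.6 MHz > fs/2 = 17.75 MHz, folds to fs − 27.6 MHz = 7.9 MHz.
157.2 MHz mod fs = 15.2 MHz.
15.2 MHz ≤ fs/2 = 17.75 MHz, appears at 15.2 MHz.
108.6 MHz mod fs = 2.1 MHz.
2.1 MHz ≤ fs/2 = 17.75 MHz, appears at 2.1 MHz.
10.8 MHz ≤ fs/2 = 17.75 MHz, passes unchanged.
82.1 MHz mod fs = 11.1 MHz.
11.1 MHz ≤ fs/2 = 17.75 MHz, appears at 11.1 MHz.
Distinct values: {2.1 MHz, 7.9 MHz, 10.8 MHz, 11.1 MHz, 15.2 MHz} → 5.

5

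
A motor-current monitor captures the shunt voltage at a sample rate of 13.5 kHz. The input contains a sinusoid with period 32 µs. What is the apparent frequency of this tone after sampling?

4.25 kHz

T = 32 µs → f = 1/T = 31.25 kHz.
31.25 kHz mod fs = 4.25 kHz.
4.25 kHz ≤ fs/2 = 6.75 kHz, appears at 4.25 kHz.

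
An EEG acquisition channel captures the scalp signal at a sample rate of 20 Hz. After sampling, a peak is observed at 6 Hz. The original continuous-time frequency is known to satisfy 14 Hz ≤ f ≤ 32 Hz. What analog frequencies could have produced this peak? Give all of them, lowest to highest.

14 Hz, 26 Hz

Frequencies that alias to 6 Hz are k·fs ± 6 Hz for integer k ≥ 0.
k=0: 6 Hz.
k=1: 14 Hz, 26 Hz.
k=2: 34 Hz, 46 Hz.
Within [14 Hz, 32 Hz]: 14 Hz, 26 Hz.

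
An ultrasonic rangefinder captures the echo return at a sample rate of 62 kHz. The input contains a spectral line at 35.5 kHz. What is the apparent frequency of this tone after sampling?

26.5 kHz

35.5 kHz > fs/2 = 31 kHz, folds to fs − 35.5 kHz = 26.5 kHz.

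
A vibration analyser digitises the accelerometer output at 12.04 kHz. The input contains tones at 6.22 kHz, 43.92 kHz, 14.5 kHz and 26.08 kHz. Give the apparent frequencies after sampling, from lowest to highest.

fs/2 = 6.02 kHz.
6.22 kHz > fs/2 = 6.02 kHz, folds to fs − 6.22 kHz = 5.82 kHz.
43.92 kHz mod fs = 7.8 kHz.
7.8 kHz > fs/2 = 6.02 kHz, folds to fs − 7.8 kHz = 4.24 kHz.
14.5 kHz mod fs = 2.46 kHz.
2.46 kHz ≤ fs/2 = 6.02 kHz, appears at 2.46 kHz.
26.08 kHz mod fs = 2 kHz.
2 kHz ≤ fs/2 = 6.02 kHz, appears at 2 kHz.
Distinct values: {2 kHz, 2.46 kHz, 4.24 kHz, 5.82 kHz}.

2 kHz, 2.46 kHz, 4.24 kHz, 5.82 kHz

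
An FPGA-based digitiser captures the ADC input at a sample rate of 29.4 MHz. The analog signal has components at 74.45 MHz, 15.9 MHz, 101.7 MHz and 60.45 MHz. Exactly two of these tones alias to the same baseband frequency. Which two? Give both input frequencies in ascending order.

15.9 MHz, 101.7 MHz

fs/2 = 14.7 MHz.
74.45 MHz mod fs = 15.65 MHz.
15.65 MHz > fs/2 = 14.7 MHz, folds to fs − 15.65 MHz = 13.75 MHz.
15.9 MHz > fs/2 = 14.7 MHz, folds to fs − 15.9 MHz = 13.5 MHz.
101.7 MHz mod fs = 13.5 MHz.
13.5 MHz ≤ fs/2 = 14.7 MHz, appears at 13.5 MHz.
60.45 MHz mod fs = 1.65 MHz.
1.65 MHz ≤ fs/2 = 14.7 MHz, appears at 1.65 MHz.
15.9 MHz and 101.7 MHz both map to 13.5 MHz.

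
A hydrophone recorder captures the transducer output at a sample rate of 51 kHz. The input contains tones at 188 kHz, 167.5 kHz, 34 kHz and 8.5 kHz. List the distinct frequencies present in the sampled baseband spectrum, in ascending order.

8.5 kHz, 14.5 kHz, 16 kHz, 17 kHz

fs/2 = 25.5 kHz.
188 kHz mod fs = 35 kHz.
35 kHz > fs/2 = 25.5 kHz, folds to fs − 35 kHz = 16 kHz.
167.5 kHz mod fs = 14.5 kHz.
14.5 kHz ≤ fs/2 = 25.5 kHz, appears at 14.5 kHz.
34 kHz > fs/2 = 25.5 kHz, folds to fs − 34 kHz = 17 kHz.
8.5 kHz ≤ fs/2 = 25.5 kHz, passes unchanged.
Distinct values: {8.5 kHz, 14.5 kHz, 16 kHz, 17 kHz}.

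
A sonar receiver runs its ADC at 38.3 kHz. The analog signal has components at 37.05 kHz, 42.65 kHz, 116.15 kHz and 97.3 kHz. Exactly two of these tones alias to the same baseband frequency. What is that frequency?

1.25 kHz

fs/2 = 19.15 kHz.
37.05 kHz > fs/2 = 19.15 kHz, folds to fs − 37.05 kHz = 1.25 kHz.
42.65 kHz mod fs = 4.35 kHz.
4.35 kHz ≤ fs/2 = 19.15 kHz, appears at 4.35 kHz.
116.15 kHz mod fs = 1.25 kHz.
1.25 kHz ≤ fs/2 = 19.15 kHz, appears at 1.25 kHz.
97.3 kHz mod fs = 20.7 kHz.
20.7 kHz > fs/2 = 19.15 kHz, folds to fs − 20.7 kHz = 17.6 kHz.
37.05 kHz and 116.15 kHz both map to 1.25 kHz.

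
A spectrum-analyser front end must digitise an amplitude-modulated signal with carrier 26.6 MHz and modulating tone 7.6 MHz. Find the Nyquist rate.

AM sidebands sit at fc ± fm = 19 MHz and 34.2 MHz.
Highest-frequency component: 34.2 MHz.
Nyquist rate = 2 × 34.2 MHz = 68.4 MHz.

68.4 MHz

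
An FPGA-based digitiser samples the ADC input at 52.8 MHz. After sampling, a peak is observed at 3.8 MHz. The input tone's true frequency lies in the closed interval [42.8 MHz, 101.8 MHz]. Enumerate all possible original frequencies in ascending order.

Frequencies that alias to 3.8 MHz are k·fs ± 3.8 MHz for integer k ≥ 0.
k=0: 3.8 MHz.
k=1: 49 MHz, 56.6 MHz.
k=2: 101.8 MHz, 109.4 MHz.
k=3: 154.6 MHz, 162.2 MHz.
Within [42.8 MHz, 101.8 MHz]: 49 MHz, 56.6 MHz, 101.8 MHz.

49 MHz, 56.6 MHz, 101.8 MHz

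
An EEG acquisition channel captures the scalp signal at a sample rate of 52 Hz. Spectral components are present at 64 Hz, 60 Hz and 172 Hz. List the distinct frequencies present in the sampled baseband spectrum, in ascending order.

fs/2 = 26 Hz.
64 Hz mod fs = 12 Hz.
12 Hz ≤ fs/2 = 26 Hz, appears at 12 Hz.
60 Hz mod fs = 8 Hz.
8 Hz ≤ fs/2 = 26 Hz, appears at 8 Hz.
172 Hz mod fs = 16 Hz.
16 Hz ≤ fs/2 = 26 Hz, appears at 16 Hz.
Distinct values: {8 Hz, 12 Hz, 16 Hz}.

8 Hz, 12 Hz, 16 Hz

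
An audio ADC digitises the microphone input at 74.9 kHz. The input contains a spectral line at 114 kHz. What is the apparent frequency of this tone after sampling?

35.8 kHz

114 kHz mod fs = 39.1 kHz.
39.1 kHz > fs/2 = 37.45 kHz, folds to fs − 39.1 kHz = 35.8 kHz.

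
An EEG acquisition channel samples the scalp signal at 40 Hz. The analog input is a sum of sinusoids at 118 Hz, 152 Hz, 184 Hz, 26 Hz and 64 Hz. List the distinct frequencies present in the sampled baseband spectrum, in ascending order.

fs/2 = 20 Hz.
118 Hz mod fs = 38 Hz.
38 Hz > fs/2 = 20 Hz, folds to fs − 38 Hz = 2 Hz.
152 Hz mod fs = 32 Hz.
32 Hz > fs/2 = 20 Hz, folds to fs − 32 Hz = 8 Hz.
184 Hz mod fs = 24 Hz.
24 Hz > fs/2 = 20 Hz, folds to fs − 24 Hz = 16 Hz.
26 Hz > fs/2 = 20 Hz, folds to fs − 26 Hz = 14 Hz.
64 Hz mod fs = 24 Hz.
24 Hz > fs/2 = 20 Hz, folds to fs − 24 Hz = 16 Hz.
Distinct values: {2 Hz, 8 Hz, 14 Hz, 16 Hz}.

2 Hz, 8 Hz, 14 Hz, 16 Hz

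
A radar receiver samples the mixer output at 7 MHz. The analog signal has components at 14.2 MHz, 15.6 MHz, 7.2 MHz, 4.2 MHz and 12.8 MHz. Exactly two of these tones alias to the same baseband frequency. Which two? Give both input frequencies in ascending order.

fs/2 = 3.5 MHz.
14.2 MHz mod fs = 0.2 MHz.
0.2 MHz ≤ fs/2 = 3.5 MHz, appears at 0.2 MHz.
15.6 MHz mod fs = 1.6 MHz.
1.6 MHz ≤ fs/2 = 3.5 MHz, appears at 1.6 MHz.
7.2 MHz mod fs = 0.2 MHz.
0.2 MHz ≤ fs/2 = 3.5 MHz, appears at 0.2 MHz.
4.2 MHz > fs/2 = 3.5 MHz, folds to fs − 4.2 MHz = 2.8 MHz.
12.8 MHz mod fs = 5.8 MHz.
5.8 MHz > fs/2 = 3.5 MHz, folds to fs − 5.8 MHz = 1.2 MHz.
7.2 MHz and 14.2 MHz both map to 0.2 MHz.

7.2 MHz, 14.2 MHz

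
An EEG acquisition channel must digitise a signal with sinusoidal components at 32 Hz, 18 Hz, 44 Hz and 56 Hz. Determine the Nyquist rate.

Highest-frequency component: 56 Hz.
Nyquist rate = 2 × 56 Hz = 112 Hz.

112 Hz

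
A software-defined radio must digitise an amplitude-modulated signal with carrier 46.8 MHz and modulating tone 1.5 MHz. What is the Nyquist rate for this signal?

96.6 MHz

AM sidebands sit at fc ± fm = 45.3 MHz and 48.3 MHz.
Highest-frequency component: 48.3 MHz.
Nyquist rate = 2 × 48.3 MHz = 96.6 MHz.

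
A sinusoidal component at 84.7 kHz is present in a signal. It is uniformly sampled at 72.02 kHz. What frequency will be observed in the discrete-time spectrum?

12.68 kHz

84.7 kHz mod fs = 12.68 kHz.
12.68 kHz ≤ fs/2 = 36.01 kHz, appears at 12.68 kHz.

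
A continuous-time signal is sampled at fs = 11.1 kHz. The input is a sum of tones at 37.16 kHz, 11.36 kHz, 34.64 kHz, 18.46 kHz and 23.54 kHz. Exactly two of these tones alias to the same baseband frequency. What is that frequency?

1.34 kHz

fs/2 = 5.55 kHz.
37.16 kHz mod fs = 3.86 kHz.
3.86 kHz ≤ fs/2 = 5.55 kHz, appears at 3.86 kHz.
11.36 kHz mod fs = 0.26 kHz.
0.26 kHz ≤ fs/2 = 5.55 kHz, appears at 0.26 kHz.
34.64 kHz mod fs = 1.34 kHz.
1.34 kHz ≤ fs/2 = 5.55 kHz, appears at 1.34 kHz.
18.46 kHz mod fs = 7.36 kHz.
7.36 kHz > fs/2 = 5.55 kHz, folds to fs − 7.36 kHz = 3.74 kHz.
23.54 kHz mod fs = 1.34 kHz.
1.34 kHz ≤ fs/2 = 5.55 kHz, appears at 1.34 kHz.
23.54 kHz and 34.64 kHz both map to 1.34 kHz.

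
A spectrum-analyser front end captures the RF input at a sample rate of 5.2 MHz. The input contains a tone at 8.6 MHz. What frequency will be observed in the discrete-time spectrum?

8.6 MHz mod fs = 3.4 MHz.
3.4 MHz > fs/2 = 2.6 MHz, folds to fs − 3.4 MHz = 1.8 MHz.

1.8 MHz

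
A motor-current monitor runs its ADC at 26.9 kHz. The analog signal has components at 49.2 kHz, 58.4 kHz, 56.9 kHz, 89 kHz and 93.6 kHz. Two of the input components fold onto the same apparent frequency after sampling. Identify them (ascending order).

49.2 kHz, 58.4 kHz

fs/2 = 13.45 kHz.
49.2 kHz mod fs = 22.3 kHz.
22.3 kHz > fs/2 = 13.45 kHz, folds to fs − 22.3 kHz = 4.6 kHz.
58.4 kHz mod fs = 4.6 kHz.
4.6 kHz ≤ fs/2 = 13.45 kHz, appears at 4.6 kHz.
56.9 kHz mod fs = 3.1 kHz.
3.1 kHz ≤ fs/2 = 13.45 kHz, appears at 3.1 kHz.
89 kHz mod fs = 8.3 kHz.
8.3 kHz ≤ fs/2 = 13.45 kHz, appears at 8.3 kHz.
93.6 kHz mod fs = 12.9 kHz.
12.9 kHz ≤ fs/2 = 13.45 kHz, appears at 12.9 kHz.
49.2 kHz and 58.4 kHz both map to 4.6 kHz.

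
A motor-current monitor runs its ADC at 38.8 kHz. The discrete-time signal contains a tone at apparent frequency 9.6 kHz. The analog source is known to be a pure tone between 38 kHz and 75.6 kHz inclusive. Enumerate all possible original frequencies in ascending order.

48.4 kHz, 68 kHz

Frequencies that alias to 9.6 kHz are k·fs ± 9.6 kHz for integer k ≥ 0.
k=0: 9.6 kHz.
k=1: 29.2 kHz, 48.4 kHz.
k=2: 68 kHz, 87.2 kHz.
k=3: 106.8 kHz, 126 kHz.
Within [38 kHz, 75.6 kHz]: 48.4 kHz, 68 kHz.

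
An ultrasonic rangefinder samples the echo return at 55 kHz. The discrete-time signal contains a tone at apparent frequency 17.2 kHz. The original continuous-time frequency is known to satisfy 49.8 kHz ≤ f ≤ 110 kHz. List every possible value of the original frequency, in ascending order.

72.2 kHz, 92.8 kHz

Frequencies that alias to 17.2 kHz are k·fs ± 17.2 kHz for integer k ≥ 0.
k=0: 17.2 kHz.
k=1: 37.8 kHz, 72.2 kHz.
k=2: 92.8 kHz, 127.2 kHz.
k=3: 147.8 kHz, 182.2 kHz.
Within [49.8 kHz, 110 kHz]: 72.2 kHz, 92.8 kHz.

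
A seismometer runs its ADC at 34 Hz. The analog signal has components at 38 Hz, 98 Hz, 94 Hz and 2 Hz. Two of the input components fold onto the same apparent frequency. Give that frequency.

fs/2 = 17 Hz.
38 Hz mod fs = 4 Hz.
4 Hz ≤ fs/2 = 17 Hz, appears at 4 Hz.
98 Hz mod fs = 30 Hz.
30 Hz > fs/2 = 17 Hz, folds to fs − 30 Hz = 4 Hz.
94 Hz mod fs = 26 Hz.
26 Hz > fs/2 = 17 Hz, folds to fs − 26 Hz = 8 Hz.
2 Hz ≤ fs/2 = 17 Hz, passes unchanged.
38 Hz and 98 Hz both map to 4 Hz.

4 Hz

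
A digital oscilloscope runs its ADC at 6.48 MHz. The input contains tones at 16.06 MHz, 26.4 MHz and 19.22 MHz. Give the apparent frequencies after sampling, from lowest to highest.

0.22 MHz, 0.48 MHz, 3.1 MHz

fs/2 = 3.24 MHz.
16.06 MHz mod fs = 3.1 MHz.
3.1 MHz ≤ fs/2 = 3.24 MHz, appears at 3.1 MHz.
26.4 MHz mod fs = 0.48 MHz.
0.48 MHz ≤ fs/2 = 3.24 MHz, appears at 0.48 MHz.
19.22 MHz mod fs = 6.26 MHz.
6.26 MHz > fs/2 = 3.24 MHz, folds to fs − 6.26 MHz = 0.22 MHz.
Distinct values: {0.22 MHz, 0.48 MHz, 3.1 MHz}.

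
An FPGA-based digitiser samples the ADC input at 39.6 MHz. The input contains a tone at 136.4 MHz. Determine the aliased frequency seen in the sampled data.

136.4 MHz mod fs = 17.6 MHz.
17.6 MHz ≤ fs/2 = 19.8 MHz, appears at 17.6 MHz.

17.6 MHz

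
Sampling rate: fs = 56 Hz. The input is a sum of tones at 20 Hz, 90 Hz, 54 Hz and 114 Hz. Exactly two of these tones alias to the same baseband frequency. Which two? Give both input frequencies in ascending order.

54 Hz, 114 Hz

fs/2 = 28 Hz.
20 Hz ≤ fs/2 = 28 Hz, passes unchanged.
90 Hz mod fs = 34 Hz.
34 Hz > fs/2 = 28 Hz, folds to fs − 34 Hz = 22 Hz.
54 Hz > fs/2 = 28 Hz, folds to fs − 54 Hz = 2 Hz.
114 Hz mod fs = 2 Hz.
2 Hz ≤ fs/2 = 28 Hz, appears at 2 Hz.
54 Hz and 114 Hz both map to 2 Hz.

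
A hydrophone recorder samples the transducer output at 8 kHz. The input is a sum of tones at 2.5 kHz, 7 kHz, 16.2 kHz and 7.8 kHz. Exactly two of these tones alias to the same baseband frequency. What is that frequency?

0.2 kHz

fs/2 = 4 kHz.
2.5 kHz ≤ fs/2 = 4 kHz, passes unchanged.
7 kHz > fs/2 = 4 kHz, folds to fs − 7 kHz = 1 kHz.
16.2 kHz mod fs = 0.2 kHz.
0.2 kHz ≤ fs/2 = 4 kHz, appears at 0.2 kHz.
7.8 kHz > fs/2 = 4 kHz, folds to fs − 7.8 kHz = 0.2 kHz.
7.8 kHz and 16.2 kHz both map to 0.2 kHz.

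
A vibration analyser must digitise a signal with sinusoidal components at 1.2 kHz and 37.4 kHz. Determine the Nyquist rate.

74.8 kHz

Highest-frequency component: 37.4 kHz.
Nyquist rate = 2 × 37.4 kHz = 74.8 kHz.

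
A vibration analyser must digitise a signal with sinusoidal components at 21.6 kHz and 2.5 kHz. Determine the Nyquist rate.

43.2 kHz

Highest-frequency component: 21.6 kHz.
Nyquist rate = 2 × 21.6 kHz = 43.2 kHz.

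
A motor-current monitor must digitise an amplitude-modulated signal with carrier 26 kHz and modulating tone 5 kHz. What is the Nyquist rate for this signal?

62 kHz

AM sidebands sit at fc ± fm = 21 kHz and 31 kHz.
Highest-frequency component: 31 kHz.
Nyquist rate = 2 × 31 kHz = 62 kHz.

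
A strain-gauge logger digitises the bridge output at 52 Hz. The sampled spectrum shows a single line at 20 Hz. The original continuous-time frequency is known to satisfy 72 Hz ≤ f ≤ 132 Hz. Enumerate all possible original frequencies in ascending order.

72 Hz, 84 Hz, 124 Hz

Frequencies that alias to 20 Hz are k·fs ± 20 Hz for integer k ≥ 0.
k=0: 20 Hz.
k=1: 32 Hz, 72 Hz.
k=2: 84 Hz, 124 Hz.
k=3: 136 Hz, 176 Hz.
Within [72 Hz, 132 Hz]: 72 Hz, 84 Hz, 124 Hz.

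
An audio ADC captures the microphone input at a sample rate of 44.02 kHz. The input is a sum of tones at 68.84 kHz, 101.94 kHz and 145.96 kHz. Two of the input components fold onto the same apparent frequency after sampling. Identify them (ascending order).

101.94 kHz, 145.96 kHz

fs/2 = 22.01 kHz.
68.84 kHz mod fs = 24.82 kHz.
24.82 kHz > fs/2 = 22.01 kHz, folds to fs − 24.82 kHz = 19.2 kHz.
101.94 kHz mod fs = 13.9 kHz.
13.9 kHz ≤ fs/2 = 22.01 kHz, appears at 13.9 kHz.
145.96 kHz mod fs = 13.9 kHz.
13.9 kHz ≤ fs/2 = 22.01 kHz, appears at 13.9 kHz.
101.94 kHz and 145.96 kHz both map to 13.9 kHz.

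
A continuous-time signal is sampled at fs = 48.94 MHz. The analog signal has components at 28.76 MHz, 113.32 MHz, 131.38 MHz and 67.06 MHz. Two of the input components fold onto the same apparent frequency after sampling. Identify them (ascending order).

fs/2 = 24.47 MHz.
28.76 MHz > fs/2 = 24.47 MHz, folds to fs − 28.76 MHz = 20.18 MHz.
113.32 MHz mod fs = 15.44 MHz.
15.44 MHz ≤ fs/2 = 24.47 MHz, appears at 15.44 MHz.
131.38 MHz mod fs = 33.5 MHz.
33.5 MHz > fs/2 = 24.47 MHz, folds to fs − 33.5 MHz = 15.44 MHz.
67.06 MHz mod fs = 18.12 MHz.
18.12 MHz ≤ fs/2 = 24.47 MHz, appears at 18.12 MHz.
113.32 MHz and 131.38 MHz both map to 15.44 MHz.

113.32 MHz, 131.38 MHz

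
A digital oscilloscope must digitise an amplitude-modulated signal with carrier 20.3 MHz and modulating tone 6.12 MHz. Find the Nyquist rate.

AM sidebands sit at fc ± fm = 14.18 MHz and 26.42 MHz.
Highest-frequency component: 26.42 MHz.
Nyquist rate = 2 × 26.42 MHz = 52.84 MHz.

52.84 MHz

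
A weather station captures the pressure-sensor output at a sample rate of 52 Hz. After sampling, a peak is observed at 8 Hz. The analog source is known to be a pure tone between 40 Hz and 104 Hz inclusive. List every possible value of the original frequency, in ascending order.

44 Hz, 60 Hz, 96 Hz

Frequencies that alias to 8 Hz are k·fs ± 8 Hz for integer k ≥ 0.
k=0: 8 Hz.
k=1: 44 Hz, 60 Hz.
k=2: 96 Hz, 112 Hz.
k=3: 148 Hz, 164 Hz.
Within [40 Hz, 104 Hz]: 44 Hz, 60 Hz, 96 Hz.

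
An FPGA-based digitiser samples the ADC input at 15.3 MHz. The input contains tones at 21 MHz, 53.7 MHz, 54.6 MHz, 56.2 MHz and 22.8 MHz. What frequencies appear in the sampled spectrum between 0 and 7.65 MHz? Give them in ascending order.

5 MHz, 5.7 MHz, 6.6 MHz, 7.5 MHz

fs/2 = 7.65 MHz.
21 MHz mod fs = 5.7 MHz.
5.7 MHz ≤ fs/2 = 7.65 MHz, appears at 5.7 MHz.
53.7 MHz mod fs = 7.8 MHz.
7.8 MHz > fs/2 = 7.65 MHz, folds to fs − 7.8 MHz = 7.5 MHz.
54.6 MHz mod fs = 8.7 MHz.
8.7 MHz > fs/2 = 7.65 MHz, folds to fs − 8.7 MHz = 6.6 MHz.
56.2 MHz mod fs = 10.3 MHz.
10.3 MHz > fs/2 = 7.65 MHz, folds to fs − 10.3 MHz = 5 MHz.
22.8 MHz mod fs = 7.5 MHz.
7.5 MHz ≤ fs/2 = 7.65 MHz, appears at 7.5 MHz.
Distinct values: {5 MHz, 5.7 MHz, 6.6 MHz, 7.5 MHz}.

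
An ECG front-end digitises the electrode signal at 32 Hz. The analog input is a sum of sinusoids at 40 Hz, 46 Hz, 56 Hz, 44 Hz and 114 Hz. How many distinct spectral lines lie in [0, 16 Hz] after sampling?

3

fs/2 = 16 Hz.
40 Hz mod fs = 8 Hz.
8 Hz ≤ fs/2 = 16 Hz, appears at 8 Hz.
46 Hz mod fs = 14 Hz.
14 Hz ≤ fs/2 = 16 Hz, appears at 14 Hz.
56 Hz mod fs = 24 Hz.
24 Hz > fs/2 = 16 Hz, folds to fs − 24 Hz = 8 Hz.
44 Hz mod fs = 12 Hz.
12 Hz ≤ fs/2 = 16 Hz, appears at 12 Hz.
114 Hz mod fs = 18 Hz.
18 Hz > fs/2 = 16 Hz, folds to fs − 18 Hz = 14 Hz.
Distinct values: {8 Hz, 12 Hz, 14 Hz} → 3.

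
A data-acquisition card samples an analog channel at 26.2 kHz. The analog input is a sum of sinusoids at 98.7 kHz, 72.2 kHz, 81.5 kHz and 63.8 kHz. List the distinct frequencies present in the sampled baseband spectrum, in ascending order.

fs/2 = 13.1 kHz.
98.7 kHz mod fs = 20.1 kHz.
20.1 kHz > fs/2 = 13.1 kHz, folds to fs − 20.1 kHz = 6.1 kHz.
72.2 kHz mod fs = 19.8 kHz.
19.8 kHz > fs/2 = 13.1 kHz, folds to fs − 19.8 kHz = 6.4 kHz.
81.5 kHz mod fs = 2.9 kHz.
2.9 kHz ≤ fs/2 = 13.1 kHz, appears at 2.9 kHz.
63.8 kHz mod fs = 11.4 kHz.
11.4 kHz ≤ fs/2 = 13.1 kHz, appears at 11.4 kHz.
Distinct values: {2.9 kHz, 6.1 kHz, 6.4 kHz, 11.4 kHz}.

2.9 kHz, 6.1 kHz, 6.4 kHz, 11.4 kHz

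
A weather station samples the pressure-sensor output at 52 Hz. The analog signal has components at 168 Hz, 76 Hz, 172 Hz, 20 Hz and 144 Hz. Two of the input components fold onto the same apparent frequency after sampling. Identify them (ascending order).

144 Hz, 168 Hz

fs/2 = 26 Hz.
168 Hz mod fs = 12 Hz.
12 Hz ≤ fs/2 = 26 Hz, appears at 12 Hz.
76 Hz mod fs = 24 Hz.
24 Hz ≤ fs/2 = 26 Hz, appears at 24 Hz.
172 Hz mod fs = 16 Hz.
16 Hz ≤ fs/2 = 26 Hz, appears at 16 Hz.
20 Hz ≤ fs/2 = 26 Hz, passes unchanged.
144 Hz mod fs = 40 Hz.
40 Hz > fs/2 = 26 Hz, folds to fs − 40 Hz = 12 Hz.
144 Hz and 168 Hz both map to 12 Hz.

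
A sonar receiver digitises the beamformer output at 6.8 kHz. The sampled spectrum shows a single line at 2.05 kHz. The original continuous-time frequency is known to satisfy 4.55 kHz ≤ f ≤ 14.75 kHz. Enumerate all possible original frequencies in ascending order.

4.75 kHz, 8.85 kHz, 11.55 kHz

Frequencies that alias to 2.05 kHz are k·fs ± 2.05 kHz for integer k ≥ 0.
k=0: 2.05 kHz.
k=1: 4.75 kHz, 8.85 kHz.
k=2: 11.55 kHz, 15.65 kHz.
k=3: 18.35 kHz, 22.45 kHz.
Within [4.55 kHz, 14.75 kHz]: 4.75 kHz, 8.85 kHz, 11.55 kHz.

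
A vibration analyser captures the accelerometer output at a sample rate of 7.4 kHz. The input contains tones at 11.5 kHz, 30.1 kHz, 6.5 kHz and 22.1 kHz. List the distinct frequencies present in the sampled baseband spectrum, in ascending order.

fs/2 = 3.7 kHz.
11.5 kHz mod fs = 4.1 kHz.
4.1 kHz > fs/2 = 3.7 kHz, folds to fs − 4.1 kHz = 3.3 kHz.
30.1 kHz mod fs = 0.5 kHz.
0.5 kHz ≤ fs/2 = 3.7 kHz, appears at 0.5 kHz.
6.5 kHz > fs/2 = 3.7 kHz, folds to fs − 6.5 kHz = 0.9 kHz.
22.1 kHz mod fs = 7.3 kHz.
7.3 kHz > fs/2 = 3.7 kHz, folds to fs − 7.3 kHz = 0.1 kHz.
Distinct values: {0.1 kHz, 0.5 kHz, 0.9 kHz, 3.3 kHz}.

0.1 kHz, 0.5 kHz, 0.9 kHz, 3.3 kHz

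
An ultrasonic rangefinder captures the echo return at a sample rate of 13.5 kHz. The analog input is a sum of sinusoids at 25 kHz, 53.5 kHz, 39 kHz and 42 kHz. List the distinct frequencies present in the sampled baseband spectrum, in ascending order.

0.5 kHz, 1.5 kHz, 2 kHz

fs/2 = 6.75 kHz.
25 kHz mod fs = 11.5 kHz.
11.5 kHz > fs/2 = 6.75 kHz, folds to fs − 11.5 kHz = 2 kHz.
53.5 kHz mod fs = 13 kHz.
13 kHz > fs/2 = 6.75 kHz, folds to fs − 13 kHz = 0.5 kHz.
39 kHz mod fs = 12 kHz.
12 kHz > fs/2 = 6.75 kHz, folds to fs − 12 kHz = 1.5 kHz.
42 kHz mod fs = 1.5 kHz.
1.5 kHz ≤ fs/2 = 6.75 kHz, appears at 1.5 kHz.
Distinct values: {0.5 kHz, 1.5 kHz, 2 kHz}.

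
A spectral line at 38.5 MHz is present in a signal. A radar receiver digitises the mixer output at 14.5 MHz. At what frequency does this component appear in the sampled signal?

5 MHz

38.5 MHz mod fs = 9.5 MHz.
9.5 MHz > fs/2 = 7.25 MHz, folds to fs − 9.5 MHz = 5 MHz.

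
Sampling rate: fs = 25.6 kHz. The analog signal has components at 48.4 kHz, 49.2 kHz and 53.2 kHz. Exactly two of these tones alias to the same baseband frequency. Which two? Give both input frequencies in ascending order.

fs/2 = 12.8 kHz.
48.4 kHz mod fs = 22.8 kHz.
22.8 kHz > fs/2 = 12.8 kHz, folds to fs − 22.8 kHz = 2.8 kHz.
49.2 kHz mod fs = 23.6 kHz.
23.6 kHz > fs/2 = 12.8 kHz, folds to fs − 23.6 kHz = 2 kHz.
53.2 kHz mod fs = 2 kHz.
2 kHz ≤ fs/2 = 12.8 kHz, appears at 2 kHz.
49.2 kHz and 53.2 kHz both map to 2 kHz.

49.2 kHz, 53.2 kHz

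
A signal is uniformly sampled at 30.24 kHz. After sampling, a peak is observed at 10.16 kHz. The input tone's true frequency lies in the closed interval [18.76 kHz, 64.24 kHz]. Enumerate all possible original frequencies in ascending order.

Frequencies that alias to 10.16 kHz are k·fs ± 10.16 kHz for integer k ≥ 0.
k=0: 10.16 kHz.
k=1: 20.08 kHz, 40.4 kHz.
k=2: 50.32 kHz, 70.64 kHz.
k=3: 80.56 kHz, 100.88 kHz.
Within [18.76 kHz, 64.24 kHz]: 20.08 kHz, 40.4 kHz, 50.32 kHz.

20.08 kHz, 40.4 kHz, 50.32 kHz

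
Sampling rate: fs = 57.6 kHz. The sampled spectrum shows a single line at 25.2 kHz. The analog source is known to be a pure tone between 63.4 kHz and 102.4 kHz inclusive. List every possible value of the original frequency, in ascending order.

82.8 kHz, 90 kHz

Frequencies that alias to 25.2 kHz are k·fs ± 25.2 kHz for integer k ≥ 0.
k=0: 25.2 kHz.
k=1: 32.4 kHz, 82.8 kHz.
k=2: 90 kHz, 140.4 kHz.
k=3: 147.6 kHz, 198 kHz.
Within [63.4 kHz, 102.4 kHz]: 82.8 kHz, 90 kHz.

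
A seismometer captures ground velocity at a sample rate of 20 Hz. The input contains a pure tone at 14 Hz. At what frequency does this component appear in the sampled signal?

14 Hz > fs/2 = 10 Hz, folds to fs − 14 Hz = 6 Hz.

6 Hz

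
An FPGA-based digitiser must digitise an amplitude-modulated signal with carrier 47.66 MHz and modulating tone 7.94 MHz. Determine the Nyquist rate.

AM sidebands sit at fc ± fm = 39.72 MHz and 55.6 MHz.
Highest-frequency component: 55.6 MHz.
Nyquist rate = 2 × 55.6 MHz = 111.2 MHz.

111.2 MHz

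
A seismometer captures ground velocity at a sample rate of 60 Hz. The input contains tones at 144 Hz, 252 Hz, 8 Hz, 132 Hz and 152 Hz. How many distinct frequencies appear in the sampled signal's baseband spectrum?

fs/2 = 30 Hz.
144 Hz mod fs = 24 Hz.
24 Hz ≤ fs/2 = 30 Hz, appears at 24 Hz.
252 Hz mod fs = 12 Hz.
12 Hz ≤ fs/2 = 30 Hz, appears at 12 Hz.
8 Hz ≤ fs/2 = 30 Hz, passes unchanged.
132 Hz mod fs = 12 Hz.
12 Hz ≤ fs/2 = 30 Hz, appears at 12 Hz.
152 Hz mod fs = 32 Hz.
32 Hz > fs/2 = 30 Hz, folds to fs − 32 Hz = 28 Hz.
Distinct values: {8 Hz, 12 Hz, 24 Hz, 28 Hz} → 4.

4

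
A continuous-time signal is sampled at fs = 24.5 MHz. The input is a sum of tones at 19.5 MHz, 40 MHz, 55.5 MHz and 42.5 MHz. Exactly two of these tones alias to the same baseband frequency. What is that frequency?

fs/2 = 12.25 MHz.
19.5 MHz > fs/2 = 12.25 MHz, folds to fs − 19.5 MHz = 5 MHz.
40 MHz mod fs = 15.5 MHz.
15.5 MHz > fs/2 = 12.25 MHz, folds to fs − 15.5 MHz = 9 MHz.
55.5 MHz mod fs = 6.5 MHz.
6.5 MHz ≤ fs/2 = 12.25 MHz, appears at 6.5 MHz.
42.5 MHz mod fs = 18 MHz.
18 MHz > fs/2 = 12.25 MHz, folds to fs − 18 MHz = 6.5 MHz.
42.5 MHz and 55.5 MHz both map to 6.5 MHz.

6.5 MHz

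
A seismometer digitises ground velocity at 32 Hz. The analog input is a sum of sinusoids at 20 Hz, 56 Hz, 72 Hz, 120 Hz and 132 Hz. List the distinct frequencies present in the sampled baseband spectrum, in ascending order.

fs/2 = 16 Hz.
20 Hz > fs/2 = 16 Hz, folds to fs − 20 Hz = 12 Hz.
56 Hz mod fs = 24 Hz.
24 Hz > fs/2 = 16 Hz, folds to fs − 24 Hz = 8 Hz.
72 Hz mod fs = 8 Hz.
8 Hz ≤ fs/2 = 16 Hz, appears at 8 Hz.
120 Hz mod fs = 24 Hz.
24 Hz > fs/2 = 16 Hz, folds to fs − 24 Hz = 8 Hz.
132 Hz mod fs = 4 Hz.
4 Hz ≤ fs/2 = 16 Hz, appears at 4 Hz.
Distinct values: {4 Hz, 8 Hz, 12 Hz}.

4 Hz, 8 Hz, 12 Hz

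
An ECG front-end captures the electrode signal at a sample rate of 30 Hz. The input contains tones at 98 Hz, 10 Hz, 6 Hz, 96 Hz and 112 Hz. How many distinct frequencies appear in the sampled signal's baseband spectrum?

fs/2 = 15 Hz.
98 Hz mod fs = 8 Hz.
8 Hz ≤ fs/2 = 15 Hz, appears at 8 Hz.
10 Hz ≤ fs/2 = 15 Hz, passes unchanged.
6 Hz ≤ fs/2 = 15 Hz, passes unchanged.
96 Hz mod fs = 6 Hz.
6 Hz ≤ fs/2 = 15 Hz, appears at 6 Hz.
112 Hz mod fs = 22 Hz.
22 Hz > fs/2 = 15 Hz, folds to fs − 22 Hz = 8 Hz.
Distinct values: {6 Hz, 8 Hz, 10 Hz} → 3.

3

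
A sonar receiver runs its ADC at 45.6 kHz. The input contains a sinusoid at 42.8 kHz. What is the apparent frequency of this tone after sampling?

2.8 kHz

42.8 kHz > fs/2 = 22.8 kHz, folds to fs − 42.8 kHz = 2.8 kHz.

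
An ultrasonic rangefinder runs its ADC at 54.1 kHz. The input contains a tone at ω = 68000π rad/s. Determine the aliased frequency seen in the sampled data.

20.1 kHz

ω = 68000π rad/s → f = ω/(2π) = 34000 Hz = 34 kHz.
34 kHz > fs/2 = 27.05 kHz, folds to fs − 34 kHz = 20.1 kHz.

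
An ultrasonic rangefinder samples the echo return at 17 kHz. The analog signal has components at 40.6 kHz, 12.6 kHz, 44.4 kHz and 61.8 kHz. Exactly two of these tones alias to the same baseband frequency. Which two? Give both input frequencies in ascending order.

40.6 kHz, 44.4 kHz

fs/2 = 8.5 kHz.
40.6 kHz mod fs = 6.6 kHz.
6.6 kHz ≤ fs/2 = 8.5 kHz, appears at 6.6 kHz.
12.6 kHz > fs/2 = 8.5 kHz, folds to fs − 12.6 kHz = 4.4 kHz.
44.4 kHz mod fs = 10.4 kHz.
10.4 kHz > fs/2 = 8.5 kHz, folds to fs − 10.4 kHz = 6.6 kHz.
61.8 kHz mod fs = 10.8 kHz.
10.8 kHz > fs/2 = 8.5 kHz, folds to fs − 10.8 kHz = 6.2 kHz.
40.6 kHz and 44.4 kHz both map to 6.6 kHz.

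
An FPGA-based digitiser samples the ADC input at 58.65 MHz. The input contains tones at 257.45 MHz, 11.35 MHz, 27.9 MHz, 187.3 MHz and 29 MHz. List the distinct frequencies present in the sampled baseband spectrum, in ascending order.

11.35 MHz, 22.85 MHz, 27.9 MHz, 29 MHz

fs/2 = 29.325 MHz.
257.45 MHz mod fs = 22.85 MHz.
22.85 MHz ≤ fs/2 = 29.325 MHz, appears at 22.85 MHz.
11.35 MHz ≤ fs/2 = 29.325 MHz, passes unchanged.
27.9 MHz ≤ fs/2 = 29.325 MHz, passes unchanged.
187.3 MHz mod fs = 11.35 MHz.
11.35 MHz ≤ fs/2 = 29.325 MHz, appears at 11.35 MHz.
29 MHz ≤ fs/2 = 29.325 MHz, passes unchanged.
Distinct values: {11.35 MHz, 22.85 MHz, 27.9 MHz, 29 MHz}.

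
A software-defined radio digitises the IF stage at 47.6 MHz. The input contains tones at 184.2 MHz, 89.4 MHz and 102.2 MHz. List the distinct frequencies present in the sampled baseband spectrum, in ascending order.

5.8 MHz, 6.2 MHz, 7 MHz

fs/2 = 23.8 MHz.
184.2 MHz mod fs = 41.4 MHz.
41.4 MHz > fs/2 = 23.8 MHz, folds to fs − 41.4 MHz = 6.2 MHz.
89.4 MHz mod fs = 41.8 MHz.
41.8 MHz > fs/2 = 23.8 MHz, folds to fs − 41.8 MHz = 5.8 MHz.
102.2 MHz mod fs = 7 MHz.
7 MHz ≤ fs/2 = 23.8 MHz, appears at 7 MHz.
Distinct values: {5.8 MHz, 6.2 MHz, 7 MHz}.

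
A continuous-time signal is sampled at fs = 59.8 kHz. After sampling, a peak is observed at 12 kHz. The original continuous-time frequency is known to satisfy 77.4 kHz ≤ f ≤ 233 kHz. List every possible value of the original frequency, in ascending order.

Frequencies that alias to 12 kHz are k·fs ± 12 kHz for integer k ≥ 0.
k=0: 12 kHz.
k=1: 47.8 kHz, 71.8 kHz.
k=2: 107.6 kHz, 131.6 kHz.
k=3: 167.4 kHz, 191.4 kHz.
k=4: 227.2 kHz, 251.2 kHz.
k=5: 287 kHz, 311 kHz.
Within [77.4 kHz, 233 kHz]: 107.6 kHz, 131.6 kHz, 167.4 kHz, 191.4 kHz, 227.2 kHz.

107.6 kHz, 131.6 kHz, 167.4 kHz, 191.4 kHz, 227.2 kHz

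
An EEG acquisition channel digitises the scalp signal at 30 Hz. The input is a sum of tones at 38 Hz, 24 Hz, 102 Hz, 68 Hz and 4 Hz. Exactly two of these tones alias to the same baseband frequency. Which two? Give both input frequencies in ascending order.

fs/2 = 15 Hz.
38 Hz mod fs = 8 Hz.
8 Hz ≤ fs/2 = 15 Hz, appears at 8 Hz.
24 Hz > fs/2 = 15 Hz, folds to fs − 24 Hz = 6 Hz.
102 Hz mod fs = 12 Hz.
12 Hz ≤ fs/2 = 15 Hz, appears at 12 Hz.
68 Hz mod fs = 8 Hz.
8 Hz ≤ fs/2 = 15 Hz, appears at 8 Hz.
4 Hz ≤ fs/2 = 15 Hz, passes unchanged.
38 Hz and 68 Hz both map to 8 Hz.

38 Hz, 68 Hz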